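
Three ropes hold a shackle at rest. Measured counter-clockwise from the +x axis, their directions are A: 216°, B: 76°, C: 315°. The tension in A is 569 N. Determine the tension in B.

Resolve: ΣF_x = 569 cos 216° + T_B cos 76° + T_C cos 315° = 0.
        ΣF_y = 569 sin 216° + T_B sin 76° + T_C sin 315° = 0.
The known terms sum to (-460.3, -334.4) N, so 0.2419 T_B + 0.7071 T_C = 460.3 and 0.9703 T_B − 0.7071 T_C = 334.4.
Solving simultaneously: T_B = 655.6 N, T_C = 426.7 N.

T_B ≈ 656 N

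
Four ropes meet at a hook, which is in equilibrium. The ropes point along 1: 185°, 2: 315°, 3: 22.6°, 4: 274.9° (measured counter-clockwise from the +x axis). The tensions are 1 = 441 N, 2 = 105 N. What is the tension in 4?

T_4 ≈ 38.1 N

Resolve: ΣF_x = 441 cos 185° + 105 cos 315° + T_3 cos 22.6° + T_4 cos 274.9° = 0.
        ΣF_y = 441 sin 185° + 105 sin 315° + T_3 sin 22.6° + T_4 sin 274.9° = 0.
The known terms sum to (-365.1, -112.7) N, so 0.9232 T_3 + 0.0854 T_4 = 365.1 and 0.3843 T_3 − 0.9963 T_4 = 112.7.
Solving simultaneously: T_3 = 391.9 N, T_4 = 38.07 N.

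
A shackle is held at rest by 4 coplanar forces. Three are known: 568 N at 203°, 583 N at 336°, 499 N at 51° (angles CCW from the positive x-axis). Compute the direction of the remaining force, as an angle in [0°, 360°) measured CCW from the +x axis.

Sum the known components: ΣF_x = 323.8 N, ΣF_y = -71.27 N.
For equilibrium the remaining force must supply (−ΣF_x, −ΣF_y) = (-323.8, 71.27) N.
Magnitude = √((-323.8)² + (71.27)²) = 331.5 N; direction = atan2(71.27, -323.8) = 167.6°.

θ ≈ 168°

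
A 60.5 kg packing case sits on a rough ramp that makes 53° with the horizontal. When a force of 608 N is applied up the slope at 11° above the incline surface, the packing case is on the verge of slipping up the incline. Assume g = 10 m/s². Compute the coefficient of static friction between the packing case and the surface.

μ ≈ 0.458

On the verge of sliding up the incline, friction is at its maximum μN and acts down the slope.
Perpendicular to incline: N = W cos 53° − P sin 11° = 364.1 − 116 = 248.1 N.
Along incline: P cos 11° − μN = W sin 53° → μ = −(W sin 53° − P cos 11°) / N = 0.4581.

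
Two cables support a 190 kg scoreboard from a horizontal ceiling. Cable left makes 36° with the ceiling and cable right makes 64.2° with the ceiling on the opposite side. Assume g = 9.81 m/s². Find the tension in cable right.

T_right ≈ 1530 N

Weight W = 190 × 9.81 = 1864 N acts straight down.
Horizontal: T_left cos 36° = T_right cos 64.2°  →  T_left = 0.538 T_right.
Vertical: T_left sin 36° + T_right sin 64.2° = 1864.
Substituting the horizontal relation into the vertical equation gives 1.217 T_right = 1864, so T_right = 1532 N.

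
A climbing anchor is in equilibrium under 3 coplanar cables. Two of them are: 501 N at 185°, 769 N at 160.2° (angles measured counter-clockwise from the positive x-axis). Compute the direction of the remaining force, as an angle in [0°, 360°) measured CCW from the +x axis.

Sum the known components: ΣF_x = -1223 N, ΣF_y = 216.8 N.
For equilibrium the remaining force must supply (−ΣF_x, −ΣF_y) = (1223, -216.8) N.
Magnitude = √((1223)² + (-216.8)²) = 1242 N; direction = atan2(-216.8, 1223) = 349.9°.

θ ≈ 350°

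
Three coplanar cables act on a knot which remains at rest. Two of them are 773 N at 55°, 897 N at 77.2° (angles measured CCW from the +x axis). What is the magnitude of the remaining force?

F ≈ 1640 N

Sum the known components: ΣF_x = 642.1 N, ΣF_y = 1508 N.
For equilibrium the remaining force must supply (−ΣF_x, −ΣF_y) = (-642.1, -1508) N.
Magnitude = √((-642.1)² + (-1508)²) = 1639 N; direction = atan2(-1508, -642.1) = 246.9°.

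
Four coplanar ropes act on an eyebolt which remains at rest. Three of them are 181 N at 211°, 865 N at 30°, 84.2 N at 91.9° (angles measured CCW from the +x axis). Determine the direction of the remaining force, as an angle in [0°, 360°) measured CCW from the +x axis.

θ ≈ 216°

Sum the known components: ΣF_x = 591.2 N, ΣF_y = 423.4 N.
For equilibrium the remaining force must supply (−ΣF_x, −ΣF_y) = (-591.2, -423.4) N.
Magnitude = √((-591.2)² + (-423.4)²) = 727.2 N; direction = atan2(-423.4, -591.2) = 215.6°.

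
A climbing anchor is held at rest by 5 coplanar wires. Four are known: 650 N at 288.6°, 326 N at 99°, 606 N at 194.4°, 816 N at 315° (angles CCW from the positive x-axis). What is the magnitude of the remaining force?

Sum the known components: ΣF_x = 146.4 N, ΣF_y = -1022 N.
For equilibrium the remaining force must supply (−ΣF_x, −ΣF_y) = (-146.4, 1022) N.
Magnitude = √((-146.4)² + (1022)²) = 1032 N; direction = atan2(1022, -146.4) = 98.2°.

F ≈ 1030 N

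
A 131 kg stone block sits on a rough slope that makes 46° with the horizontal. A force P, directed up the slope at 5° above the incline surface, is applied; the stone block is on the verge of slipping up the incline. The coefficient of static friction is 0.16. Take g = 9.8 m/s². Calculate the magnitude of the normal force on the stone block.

On the verge of sliding up the incline, friction equals μN and acts down the slope.
Perpendicular: N + P sin 5° = W cos 46° = 891.8 N.
Along incline: P cos 5° = W sin 46° + μN  with W sin 46° = 923.5 N.
Solving the pair for P and N: P = 1055 N, N = 799.8 N (and f = μN = 128 N).

N ≈ 800 N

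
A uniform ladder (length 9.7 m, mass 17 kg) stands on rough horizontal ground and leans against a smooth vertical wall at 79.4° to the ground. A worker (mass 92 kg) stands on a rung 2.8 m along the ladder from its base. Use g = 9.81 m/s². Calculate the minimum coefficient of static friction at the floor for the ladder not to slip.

μ_min ≈ 0.0602

ΣF_y = 0: N_floor = 17×9.81 + 92×9.81 = 1069.3 N.
Torques about the foot: N_wall · 9.7 sin 79.4° = 17×9.81×4.85 cos 79.4° + 92×9.81×2.8 cos 79.4° → N_wall = 64.36 N.
ΣF_x = 0: f_floor = N_wall = 64.36 N.
μ_min = f_floor / N_floor = 64.36 / 1069.3 = 0.06019.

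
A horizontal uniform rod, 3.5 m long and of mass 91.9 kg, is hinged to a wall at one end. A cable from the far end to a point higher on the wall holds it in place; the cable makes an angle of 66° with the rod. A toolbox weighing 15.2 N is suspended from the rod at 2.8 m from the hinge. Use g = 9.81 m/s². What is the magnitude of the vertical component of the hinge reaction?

|H_y| ≈ 454 N

Take torques about the hinge: T sin 66° · 3.5 = 91.9×9.81×1.75 + 15.2×2.8 = 1620.3 N·m.
So T = 1620.3 / (0.9135 × 3.5) = 506.74 N.
ΣF_y = 0: H_y = (91.9×9.81 + 15.2) − T sin 66° = 916.74 − 462.93 = 453.81 N.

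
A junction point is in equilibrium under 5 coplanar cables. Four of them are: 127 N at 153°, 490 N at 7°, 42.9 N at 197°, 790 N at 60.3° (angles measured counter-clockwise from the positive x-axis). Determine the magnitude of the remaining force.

Sum the known components: ΣF_x = 723.6 N, ΣF_y = 791 N.
For equilibrium the remaining force must supply (−ΣF_x, −ΣF_y) = (-723.6, -791) N.
Magnitude = √((-723.6)² + (-791)²) = 1072 N; direction = atan2(-791, -723.6) = 227.6°.

F ≈ 1070 N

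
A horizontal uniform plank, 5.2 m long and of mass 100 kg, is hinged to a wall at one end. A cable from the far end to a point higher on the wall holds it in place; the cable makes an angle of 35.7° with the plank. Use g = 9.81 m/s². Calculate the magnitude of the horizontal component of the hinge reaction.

Take torques about the hinge: T sin 35.7° · 5.2 = 100×9.81×2.6 = 2550.6 N·m.
So T = 2550.6 / (0.5835 × 5.2) = 840.56 N.
ΣF_x = 0: H_x = T cos 35.7° = 682.6 N.

H_x ≈ 683 N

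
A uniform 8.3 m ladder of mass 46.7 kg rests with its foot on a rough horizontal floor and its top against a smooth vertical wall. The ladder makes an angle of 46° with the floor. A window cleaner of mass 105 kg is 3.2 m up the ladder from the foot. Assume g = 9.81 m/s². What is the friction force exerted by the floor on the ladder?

Torques about the foot: N_wall · 8.3 sin 46° = 46.7×9.81×4.15 cos 46° + 105×9.81×3.2 cos 46° → N_wall = 604.71 N.
ΣF_x = 0: f_floor = N_wall = 604.71 N.

f ≈ 605 N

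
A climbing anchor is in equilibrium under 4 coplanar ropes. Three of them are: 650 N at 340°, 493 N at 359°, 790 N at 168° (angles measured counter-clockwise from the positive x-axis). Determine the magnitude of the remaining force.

Sum the known components: ΣF_x = 331 N, ΣF_y = -66.67 N.
For equilibrium the remaining force must supply (−ΣF_x, −ΣF_y) = (-331, 66.67) N.
Magnitude = √((-331)² + (66.67)²) = 337.6 N; direction = atan2(66.67, -331) = 168.6°.

F ≈ 338 N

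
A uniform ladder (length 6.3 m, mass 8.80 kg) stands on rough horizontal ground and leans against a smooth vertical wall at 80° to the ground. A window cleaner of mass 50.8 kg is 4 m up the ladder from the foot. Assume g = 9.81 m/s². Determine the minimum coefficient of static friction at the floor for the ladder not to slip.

μ_min ≈ 0.108

ΣF_y = 0: N_floor = 8.80×9.81 + 50.8×9.81 = 584.68 N.
Torques about the foot: N_wall · 6.3 sin 80° = 8.80×9.81×3.15 cos 80° + 50.8×9.81×4 cos 80° → N_wall = 63.403 N.
ΣF_x = 0: f_floor = N_wall = 63.403 N.
μ_min = f_floor / N_floor = 63.403 / 584.68 = 0.1084.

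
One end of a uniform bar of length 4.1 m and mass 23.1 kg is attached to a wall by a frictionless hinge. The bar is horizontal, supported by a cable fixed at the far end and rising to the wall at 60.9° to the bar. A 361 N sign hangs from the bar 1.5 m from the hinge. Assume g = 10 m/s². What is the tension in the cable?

T ≈ 283 N

Take torques about the hinge: T sin 60.9° · 4.1 = 23.1×10×2.05 + 361×1.5 = 1015 N·m.
So T = 1015 / (0.8738 × 4.1) = 283.34 N.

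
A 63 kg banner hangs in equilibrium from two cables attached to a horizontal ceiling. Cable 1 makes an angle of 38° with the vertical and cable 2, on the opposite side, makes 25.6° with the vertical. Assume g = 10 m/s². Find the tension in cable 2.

Angles from the horizontal: cable 1 is 90° − 38° = 52°, cable 2 is 90° − 25.6° = 64.4°.
Weight W = 63 × 10 = 630 N acts straight down.
Horizontal: T_1 cos 52° = T_2 cos 64.4°  →  T_1 = 0.7018 T_2.
Vertical: T_1 sin 52° + T_2 sin 64.4° = 630.
Substituting the horizontal relation into the vertical equation gives 1.455 T_2 = 630, so T_2 = 433 N.

T_2 ≈ 433 N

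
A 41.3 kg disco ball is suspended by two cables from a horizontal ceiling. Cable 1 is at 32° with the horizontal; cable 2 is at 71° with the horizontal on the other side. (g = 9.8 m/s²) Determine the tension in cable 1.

T_1 ≈ 135 N

Weight W = 41.3 × 9.8 = 404.7 N acts straight down.
Horizontal: T_1 cos 32° = T_2 cos 71°  →  T_2 = 2.605 T_1.
Vertical: T_1 sin 32° + T_2 sin 71° = 404.7.
Substituting the horizontal relation into the vertical equation gives 2.993 T_1 = 404.7, so T_1 = 135.2 N.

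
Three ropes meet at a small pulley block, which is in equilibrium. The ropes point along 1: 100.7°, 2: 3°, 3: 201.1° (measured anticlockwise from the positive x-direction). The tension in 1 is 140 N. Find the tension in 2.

T_2 ≈ 443 N

Resolve: ΣF_x = 140 cos 100.7° + T_2 cos 3° + T_3 cos 201.1° = 0.
        ΣF_y = 140 sin 100.7° + T_2 sin 3° + T_3 sin 201.1° = 0.
The known terms sum to (-25.99, 137.6) N, so 0.9986 T_2 − 0.9330 T_3 = 25.99 and 0.0523 T_2 − 0.3600 T_3 = -137.6.
Solving simultaneously: T_2 = 443.2 N, T_3 = 446.6 N.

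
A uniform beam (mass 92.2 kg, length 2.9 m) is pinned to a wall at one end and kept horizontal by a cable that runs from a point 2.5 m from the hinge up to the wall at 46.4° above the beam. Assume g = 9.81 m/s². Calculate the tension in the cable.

Take torques about the hinge: T sin 46.4° · 2.5 = 92.2×9.81×1.45 = 1311.5 N·m.
So T = 1311.5 / (0.7242 × 2.5) = 724.41 N.

T ≈ 724 N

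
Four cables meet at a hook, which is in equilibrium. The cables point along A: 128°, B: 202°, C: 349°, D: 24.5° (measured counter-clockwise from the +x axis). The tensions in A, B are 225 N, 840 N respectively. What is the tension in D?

Resolve: ΣF_x = 225 cos 128° + 840 cos 202° + T_C cos 349° + T_D cos 24.5° = 0.
        ΣF_y = 225 sin 128° + 840 sin 202° + T_C sin 349° + T_D sin 24.5° = 0.
The known terms sum to (-917.4, -137.4) N, so 0.9816 T_C + 0.9100 T_D = 917.4 and -0.1908 T_C + 0.4147 T_D = 137.4.
Solving simultaneously: T_C = 439.9 N, T_D = 533.6 N.

T_D ≈ 534 N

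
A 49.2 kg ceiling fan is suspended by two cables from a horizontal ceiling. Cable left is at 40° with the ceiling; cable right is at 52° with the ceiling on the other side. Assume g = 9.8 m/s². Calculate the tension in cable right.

Weight W = 49.2 × 9.8 = 482.2 N acts straight down.
Horizontal: T_left cos 40° = T_right cos 52°  →  T_left = 0.8037 T_right.
Vertical: T_left sin 40° + T_right sin 52° = 482.2.
Substituting the horizontal relation into the vertical equation gives 1.305 T_right = 482.2, so T_right = 369.6 N.

T_right ≈ 370 N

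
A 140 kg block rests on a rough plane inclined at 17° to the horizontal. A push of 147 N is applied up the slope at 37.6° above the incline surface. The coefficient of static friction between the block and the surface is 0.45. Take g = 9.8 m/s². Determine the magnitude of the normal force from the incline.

N ≈ 1220 N

Axes along / perpendicular to the incline. W sin 17° = 401.1 N down-slope; W cos 17° = 1312 N into the surface.
Perpendicular: N = W cos 17° − P sin 37.6° = 1312 − 89.69 = 1222 N.
Along incline: P cos 37.6° + f = W sin 17° (friction acts up-slope) → f = 401.1 − 116.5 = 284.7 N.
|f| = 284.7 N ≤ μN = 550.1 N, so the block is indeed static.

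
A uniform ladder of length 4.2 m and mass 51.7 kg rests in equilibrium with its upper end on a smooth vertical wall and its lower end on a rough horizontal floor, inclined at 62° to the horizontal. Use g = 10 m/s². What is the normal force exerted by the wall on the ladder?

Torques about the foot: N_wall · 4.2 sin 62° = 51.7×10×2.1 cos 62° → N_wall = 137.45 N.

N_wall ≈ 137 N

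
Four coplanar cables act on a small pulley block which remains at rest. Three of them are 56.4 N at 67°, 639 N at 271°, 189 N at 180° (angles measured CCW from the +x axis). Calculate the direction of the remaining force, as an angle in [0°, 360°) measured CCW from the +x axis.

Sum the known components: ΣF_x = -155.8 N, ΣF_y = -587 N.
For equilibrium the remaining force must supply (−ΣF_x, −ΣF_y) = (155.8, 587) N.
Magnitude = √((155.8)² + (587)²) = 607.3 N; direction = atan2(587, 155.8) = 75.1°.

θ ≈ 75.1°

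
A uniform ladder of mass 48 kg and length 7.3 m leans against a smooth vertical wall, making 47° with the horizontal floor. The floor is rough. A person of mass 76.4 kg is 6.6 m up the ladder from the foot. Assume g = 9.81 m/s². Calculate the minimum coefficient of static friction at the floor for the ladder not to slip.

ΣF_y = 0: N_floor = 48×9.81 + 76.4×9.81 = 1220.4 N.
Torques about the foot: N_wall · 7.3 sin 47° = 48×9.81×3.65 cos 47° + 76.4×9.81×6.6 cos 47° → N_wall = 851.44 N.
ΣF_x = 0: f_floor = N_wall = 851.44 N.
μ_min = f_floor / N_floor = 851.44 / 1220.4 = 0.6977.

μ_min ≈ 0.698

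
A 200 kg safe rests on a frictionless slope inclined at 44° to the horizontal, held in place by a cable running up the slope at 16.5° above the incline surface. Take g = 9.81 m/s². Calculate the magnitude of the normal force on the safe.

Take axes along and perpendicular to the incline. Weight components: W sin 44° = 1363 N down-slope, W cos 44° = 1411 N into the surface.
Along incline: T cos 16.5° = W sin 44° → T = 1421 N.
Perpendicular: N = W cos 44° − T sin 16.5° = 1008 N.

N ≈ 1010 N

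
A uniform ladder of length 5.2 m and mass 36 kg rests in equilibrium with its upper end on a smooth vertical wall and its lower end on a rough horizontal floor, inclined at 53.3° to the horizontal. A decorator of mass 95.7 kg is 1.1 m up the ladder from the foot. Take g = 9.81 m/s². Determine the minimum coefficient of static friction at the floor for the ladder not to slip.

μ_min ≈ 0.216

ΣF_y = 0: N_floor = 36×9.81 + 95.7×9.81 = 1292 N.
Torques about the foot: N_wall · 5.2 sin 53.3° = 36×9.81×2.6 cos 53.3° + 95.7×9.81×1.1 cos 53.3° → N_wall = 279.65 N.
ΣF_x = 0: f_floor = N_wall = 279.65 N.
μ_min = f_floor / N_floor = 279.65 / 1292 = 0.2164.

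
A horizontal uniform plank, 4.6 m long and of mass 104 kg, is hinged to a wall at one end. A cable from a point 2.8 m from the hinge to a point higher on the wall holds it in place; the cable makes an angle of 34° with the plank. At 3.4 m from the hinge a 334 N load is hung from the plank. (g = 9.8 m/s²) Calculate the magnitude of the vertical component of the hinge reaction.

Take torques about the hinge: T sin 34° · 2.8 = 104×9.8×2.3 + 334×3.4 = 3479.8 N·m.
So T = 3479.8 / (0.5592 × 2.8) = 2222.4 N.
ΣF_y = 0: H_y = (104×9.8 + 334) − T sin 34° = 1353.2 − 1242.8 = 110.43 N.

|H_y| ≈ 110 N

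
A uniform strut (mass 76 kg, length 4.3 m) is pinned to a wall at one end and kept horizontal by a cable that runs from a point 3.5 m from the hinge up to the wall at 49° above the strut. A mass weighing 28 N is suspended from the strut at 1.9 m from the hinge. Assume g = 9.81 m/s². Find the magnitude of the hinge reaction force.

|H| ≈ 509 N

Take torques about the hinge: T sin 49° · 3.5 = 76×9.81×2.15 + 28×1.9 = 1656.2 N·m.
So T = 1656.2 / (0.7547 × 3.5) = 626.98 N.
ΣF_x = 0: H_x = T cos 49° = 411.34 N.
ΣF_y = 0: H_y = (76×9.81 + 28) − T sin 49° = 773.56 − 473.19 = 300.37 N.
|H| = √(H_x² + H_y²) = √((411.34)² + (300.37)²) = 509.33 N.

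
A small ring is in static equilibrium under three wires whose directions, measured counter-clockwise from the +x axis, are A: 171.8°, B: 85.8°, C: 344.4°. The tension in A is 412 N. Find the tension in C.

T_C ≈ 419 N

Resolve: ΣF_x = 412 cos 171.8° + T_B cos 85.8° + T_C cos 344.4° = 0.
        ΣF_y = 412 sin 171.8° + T_B sin 85.8° + T_C sin 344.4° = 0.
The known terms sum to (-407.8, 58.76) N, so 0.0732 T_B + 0.9632 T_C = 407.8 and 0.9973 T_B − 0.2689 T_C = -58.76.
Solving simultaneously: T_B = 54.13 N, T_C = 419.3 N.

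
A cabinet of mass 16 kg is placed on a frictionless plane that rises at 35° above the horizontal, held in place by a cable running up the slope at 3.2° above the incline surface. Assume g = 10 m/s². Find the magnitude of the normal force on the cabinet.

N ≈ 126 N

Take axes along and perpendicular to the incline. Weight components: W sin 35° = 91.77 N down-slope, W cos 35° = 131.1 N into the surface.
Along incline: T cos 3.2° = W sin 35° → T = 91.92 N.
Perpendicular: N = W cos 35° − T sin 3.2° = 125.9 N.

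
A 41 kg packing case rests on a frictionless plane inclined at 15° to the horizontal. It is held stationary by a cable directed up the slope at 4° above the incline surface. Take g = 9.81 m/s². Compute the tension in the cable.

Take axes along and perpendicular to the incline. Weight components: W sin 15° = 104.1 N down-slope, W cos 15° = 388.5 N into the surface.
Along incline: T cos 4° = W sin 15° → T = 104.4 N.
Perpendicular: N = W cos 15° − T sin 4° = 381.2 N.

T ≈ 104 N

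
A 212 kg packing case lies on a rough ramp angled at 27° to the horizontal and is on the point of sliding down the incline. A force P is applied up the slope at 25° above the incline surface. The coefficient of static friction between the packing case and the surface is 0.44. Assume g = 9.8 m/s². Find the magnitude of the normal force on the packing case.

On the verge of sliding down the incline, friction equals μN and acts up the slope.
Perpendicular: N + P sin 25° = W cos 27° = 1851 N.
Along incline: P cos 25° + μN = W sin 27° with W sin 27° = 943.2 N.
Solving the pair for P and N: P = 178.7 N, N = 1776 N (and f = μN = 781.3 N).

N ≈ 1780 N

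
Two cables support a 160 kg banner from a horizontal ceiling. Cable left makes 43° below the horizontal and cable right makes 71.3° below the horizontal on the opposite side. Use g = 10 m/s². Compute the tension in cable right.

T_right ≈ 1280 N

Weight W = 160 × 10 = 1600 N acts straight down.
Horizontal: T_left cos 43° = T_right cos 71.3°  →  T_left = 0.4384 T_right.
Vertical: T_left sin 43° + T_right sin 71.3° = 1600.
Substituting the horizontal relation into the vertical equation gives 1.246 T_right = 1600, so T_right = 1284 N.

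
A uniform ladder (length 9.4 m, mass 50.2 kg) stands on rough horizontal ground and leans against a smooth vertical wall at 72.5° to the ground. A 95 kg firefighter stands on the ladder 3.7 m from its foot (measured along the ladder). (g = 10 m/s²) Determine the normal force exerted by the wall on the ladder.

N_wall ≈ 197 N

Torques about the foot: N_wall · 9.4 sin 72.5° = 50.2×10×4.7 cos 72.5° + 95×10×3.7 cos 72.5° → N_wall = 197.04 N.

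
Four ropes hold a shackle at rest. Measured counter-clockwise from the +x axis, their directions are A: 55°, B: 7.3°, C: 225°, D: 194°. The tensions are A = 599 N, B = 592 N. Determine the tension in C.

Resolve: ΣF_x = 599 cos 55° + 592 cos 7.3° + T_C cos 225° + T_D cos 194° = 0.
        ΣF_y = 599 sin 55° + 592 sin 7.3° + T_C sin 225° + T_D sin 194° = 0.
The known terms sum to (930.8, 565.9) N, so -0.7071 T_C − 0.9703 T_D = -930.8 and -0.7071 T_C − 0.2419 T_D = -565.9.
Solving simultaneously: T_C = 628.9 N, T_D = 501 N.

T_C ≈ 629 N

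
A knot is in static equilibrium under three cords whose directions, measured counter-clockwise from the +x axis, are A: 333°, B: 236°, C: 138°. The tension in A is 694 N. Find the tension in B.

Resolve: ΣF_x = 694 cos 333° + T_B cos 236° + T_C cos 138° = 0.
        ΣF_y = 694 sin 333° + T_B sin 236° + T_C sin 138° = 0.
The known terms sum to (618.4, -315.1) N, so -0.5592 T_B − 0.7431 T_C = -618.4 and -0.8290 T_B + 0.6691 T_C = 315.1.
Solving simultaneously: T_B = 181.4 N, T_C = 695.6 N.

T_B ≈ 181 N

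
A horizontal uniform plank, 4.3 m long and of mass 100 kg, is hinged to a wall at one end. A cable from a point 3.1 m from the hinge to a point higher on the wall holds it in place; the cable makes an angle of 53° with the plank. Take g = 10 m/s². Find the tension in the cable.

T ≈ 868 N

Take torques about the hinge: T sin 53° · 3.1 = 100×10×2.15 = 2150 N·m.
So T = 2150 / (0.7986 × 3.1) = 868.42 N.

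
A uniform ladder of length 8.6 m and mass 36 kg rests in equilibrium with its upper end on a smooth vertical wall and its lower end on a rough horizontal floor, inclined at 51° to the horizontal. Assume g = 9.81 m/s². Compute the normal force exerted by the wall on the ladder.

N_wall ≈ 143 N

Torques about the foot: N_wall · 8.6 sin 51° = 36×9.81×4.3 cos 51° → N_wall = 142.99 N.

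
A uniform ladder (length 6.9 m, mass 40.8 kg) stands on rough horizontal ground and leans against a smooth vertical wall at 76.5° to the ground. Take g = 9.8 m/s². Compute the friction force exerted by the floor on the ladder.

Torques about the foot: N_wall · 6.9 sin 76.5° = 40.8×9.8×3.45 cos 76.5° → N_wall = 47.997 N.
ΣF_x = 0: f_floor = N_wall = 47.997 N.

f ≈ 48 N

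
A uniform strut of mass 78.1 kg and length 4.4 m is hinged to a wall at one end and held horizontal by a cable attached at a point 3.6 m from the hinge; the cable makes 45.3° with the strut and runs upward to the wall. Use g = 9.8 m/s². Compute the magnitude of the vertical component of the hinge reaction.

Take torques about the hinge: T sin 45.3° · 3.6 = 78.1×9.8×2.2 = 1683.8 N·m.
So T = 1683.8 / (0.7108 × 3.6) = 658.04 N.
ΣF_y = 0: H_y = (78.1×9.8) − T sin 45.3° = 765.38 − 467.73 = 297.65 N.

|H_y| ≈ 298 N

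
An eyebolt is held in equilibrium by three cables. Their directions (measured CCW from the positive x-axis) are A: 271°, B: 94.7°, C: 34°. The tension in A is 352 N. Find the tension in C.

Resolve: ΣF_x = 352 cos 271° + T_B cos 94.7° + T_C cos 34° = 0.
        ΣF_y = 352 sin 271° + T_B sin 94.7° + T_C sin 34° = 0.
The known terms sum to (6.143, -351.9) N, so -0.0819 T_B + 0.8290 T_C = -6.143 and 0.9966 T_B + 0.5592 T_C = 351.9.
Solving simultaneously: T_B = 338.5 N, T_C = 26.05 N.

T_C ≈ 26 N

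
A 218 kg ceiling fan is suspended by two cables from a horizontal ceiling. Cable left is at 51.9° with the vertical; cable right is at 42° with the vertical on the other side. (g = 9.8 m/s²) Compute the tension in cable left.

T_left ≈ 1430 N

Angles from the horizontal: cable left is 90° − 51.9° = 38.1°, cable right is 90° − 42° = 48°.
Weight W = 218 × 9.8 = 2136 N acts straight down.
Horizontal: T_left cos 38.1° = T_right cos 48°  →  T_right = 1.176 T_left.
Vertical: T_left sin 38.1° + T_right sin 48° = 2136.
Substituting the horizontal relation into the vertical equation gives 1.491 T_left = 2136, so T_left = 1433 N.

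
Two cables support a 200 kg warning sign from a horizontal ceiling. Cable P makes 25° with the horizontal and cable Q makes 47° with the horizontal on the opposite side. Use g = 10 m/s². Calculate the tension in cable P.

T_P ≈ 1430 N

Weight W = 200 × 10 = 2000 N acts straight down.
Horizontal: T_P cos 25° = T_Q cos 47°  →  T_Q = 1.329 T_P.
Vertical: T_P sin 25° + T_Q sin 47° = 2000.
Substituting the horizontal relation into the vertical equation gives 1.395 T_P = 2000, so T_P = 1434 N.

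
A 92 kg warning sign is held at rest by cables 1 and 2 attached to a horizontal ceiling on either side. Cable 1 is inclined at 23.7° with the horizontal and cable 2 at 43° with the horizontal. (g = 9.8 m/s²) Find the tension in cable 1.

Weight W = 92 × 9.8 = 901.6 N acts straight down.
Horizontal: T_1 cos 23.7° = T_2 cos 43°  →  T_2 = 1.252 T_1.
Vertical: T_1 sin 23.7° + T_2 sin 43° = 901.6.
Substituting the horizontal relation into the vertical equation gives 1.256 T_1 = 901.6, so T_1 = 717.9 N.

T_1 ≈ 718 N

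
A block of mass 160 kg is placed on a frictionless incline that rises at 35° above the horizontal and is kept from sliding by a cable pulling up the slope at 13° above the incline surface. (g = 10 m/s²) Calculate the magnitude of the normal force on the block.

Take axes along and perpendicular to the incline. Weight components: W sin 35° = 917.7 N down-slope, W cos 35° = 1311 N into the surface.
Along incline: T cos 13° = W sin 35° → T = 941.9 N.
Perpendicular: N = W cos 35° − T sin 13° = 1099 N.

N ≈ 1100 N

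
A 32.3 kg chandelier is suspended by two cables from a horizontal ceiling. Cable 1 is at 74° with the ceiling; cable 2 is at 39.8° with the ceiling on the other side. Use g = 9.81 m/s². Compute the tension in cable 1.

T_1 ≈ 266 N

Weight W = 32.3 × 9.81 = 316.9 N acts straight down.
Horizontal: T_1 cos 74° = T_2 cos 39.8°  →  T_2 = 0.3588 T_1.
Vertical: T_1 sin 74° + T_2 sin 39.8° = 316.9.
Substituting the horizontal relation into the vertical equation gives 1.191 T_1 = 316.9, so T_1 = 266.1 N.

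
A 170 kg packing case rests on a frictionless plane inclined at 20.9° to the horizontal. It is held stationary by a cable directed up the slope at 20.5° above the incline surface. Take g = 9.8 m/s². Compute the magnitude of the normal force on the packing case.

N ≈ 1330 N

Take axes along and perpendicular to the incline. Weight components: W sin 20.9° = 594.3 N down-slope, W cos 20.9° = 1556 N into the surface.
Along incline: T cos 20.5° = W sin 20.9° → T = 634.5 N.
Perpendicular: N = W cos 20.9° − T sin 20.5° = 1334 N.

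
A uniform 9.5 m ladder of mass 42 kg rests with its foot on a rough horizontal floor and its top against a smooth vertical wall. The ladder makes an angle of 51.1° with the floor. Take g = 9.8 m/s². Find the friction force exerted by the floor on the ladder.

Torques about the foot: N_wall · 9.5 sin 51.1° = 42×9.8×4.75 cos 51.1° → N_wall = 166.06 N.
ΣF_x = 0: f_floor = N_wall = 166.06 N.

f ≈ 166 N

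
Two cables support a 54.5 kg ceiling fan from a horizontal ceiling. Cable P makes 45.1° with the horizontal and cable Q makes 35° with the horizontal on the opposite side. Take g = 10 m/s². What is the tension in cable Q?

Weight W = 54.5 × 10 = 545 N acts straight down.
Horizontal: T_P cos 45.1° = T_Q cos 35°  →  T_P = 1.16 T_Q.
Vertical: T_P sin 45.1° + T_Q sin 35° = 545.
Substituting the horizontal relation into the vertical equation gives 1.396 T_Q = 545, so T_Q = 390.5 N.

T_Q ≈ 391 N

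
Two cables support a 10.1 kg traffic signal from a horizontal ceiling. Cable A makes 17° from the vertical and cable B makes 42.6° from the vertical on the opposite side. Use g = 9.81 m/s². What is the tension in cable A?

T_A ≈ 77.8 N

Angles from the horizontal: cable A is 90° − 17° = 73°, cable B is 90° − 42.6° = 47.4°.
Weight W = 10.1 × 9.81 = 99.08 N acts straight down.
Horizontal: T_A cos 73° = T_B cos 47.4°  →  T_B = 0.4319 T_A.
Vertical: T_A sin 73° + T_B sin 47.4° = 99.08.
Substituting the horizontal relation into the vertical equation gives 1.274 T_A = 99.08, so T_A = 77.76 N.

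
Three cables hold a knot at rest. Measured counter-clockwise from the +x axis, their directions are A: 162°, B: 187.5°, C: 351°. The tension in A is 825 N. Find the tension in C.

Resolve: ΣF_x = 825 cos 162° + T_B cos 187.5° + T_C cos 351° = 0.
        ΣF_y = 825 sin 162° + T_B sin 187.5° + T_C sin 351° = 0.
The known terms sum to (-784.6, 254.9) N, so -0.9914 T_B + 0.9877 T_C = 784.6 and -0.1305 T_B − 0.1564 T_C = -254.9.
Solving simultaneously: T_B = 454.4 N, T_C = 1251 N.

T_C ≈ 1250 N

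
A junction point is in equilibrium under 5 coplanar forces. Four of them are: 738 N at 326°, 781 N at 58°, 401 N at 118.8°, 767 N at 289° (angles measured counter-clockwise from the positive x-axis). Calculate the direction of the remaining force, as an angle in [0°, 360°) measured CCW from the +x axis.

θ ≈ 173°

Sum the known components: ΣF_x = 1082 N, ΣF_y = -124.2 N.
For equilibrium the remaining force must supply (−ΣF_x, −ΣF_y) = (-1082, 124.2) N.
Magnitude = √((-1082)² + (124.2)²) = 1089 N; direction = atan2(124.2, -1082) = 173.5°.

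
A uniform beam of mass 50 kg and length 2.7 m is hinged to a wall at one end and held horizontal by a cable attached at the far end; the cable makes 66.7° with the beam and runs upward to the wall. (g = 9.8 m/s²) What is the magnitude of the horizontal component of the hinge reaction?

Take torques about the hinge: T sin 66.7° · 2.7 = 50×9.8×1.35 = 661.5 N·m.
So T = 661.5 / (0.9184 × 2.7) = 266.75 N.
ΣF_x = 0: H_x = T cos 66.7° = 105.51 N.

H_x ≈ 106 N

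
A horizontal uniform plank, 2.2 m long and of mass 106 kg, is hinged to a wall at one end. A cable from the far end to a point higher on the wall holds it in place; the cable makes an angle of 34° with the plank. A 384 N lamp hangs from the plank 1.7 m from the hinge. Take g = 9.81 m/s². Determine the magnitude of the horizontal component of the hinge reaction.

H_x ≈ 1210 N

Take torques about the hinge: T sin 34° · 2.2 = 106×9.81×1.1 + 384×1.7 = 1796.6 N·m.
So T = 1796.6 / (0.5592 × 2.2) = 1460.4 N.
ΣF_x = 0: H_x = T cos 34° = 1210.7 N.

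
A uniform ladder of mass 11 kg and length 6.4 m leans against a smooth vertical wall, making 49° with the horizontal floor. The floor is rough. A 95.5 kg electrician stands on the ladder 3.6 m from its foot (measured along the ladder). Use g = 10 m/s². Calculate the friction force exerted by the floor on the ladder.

Torques about the foot: N_wall · 6.4 sin 49° = 11×10×3.2 cos 49° + 95.5×10×3.6 cos 49° → N_wall = 514.78 N.
ΣF_x = 0: f_floor = N_wall = 514.78 N.

f ≈ 515 N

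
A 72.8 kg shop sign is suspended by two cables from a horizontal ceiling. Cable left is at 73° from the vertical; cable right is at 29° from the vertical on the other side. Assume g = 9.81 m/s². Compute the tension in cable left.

T_left ≈ 354 N

Angles from the horizontal: cable left is 90° − 73° = 17°, cable right is 90° − 29° = 61°.
Weight W = 72.8 × 9.81 = 714.2 N acts straight down.
Horizontal: T_left cos 17° = T_right cos 61°  →  T_right = 1.973 T_left.
Vertical: T_left sin 17° + T_right sin 61° = 714.2.
Substituting the horizontal relation into the vertical equation gives 2.018 T_left = 714.2, so T_left = 354 N.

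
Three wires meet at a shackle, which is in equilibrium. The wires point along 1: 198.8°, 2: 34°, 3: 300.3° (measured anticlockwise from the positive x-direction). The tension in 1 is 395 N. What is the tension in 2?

T_2 ≈ 388 N

Resolve: ΣF_x = 395 cos 198.8° + T_2 cos 34° + T_3 cos 300.3° = 0.
        ΣF_y = 395 sin 198.8° + T_2 sin 34° + T_3 sin 300.3° = 0.
The known terms sum to (-373.9, -127.3) N, so 0.8290 T_2 + 0.5045 T_3 = 373.9 and 0.5592 T_2 − 0.8634 T_3 = 127.3.
Solving simultaneously: T_2 = 387.9 N, T_3 = 103.8 N.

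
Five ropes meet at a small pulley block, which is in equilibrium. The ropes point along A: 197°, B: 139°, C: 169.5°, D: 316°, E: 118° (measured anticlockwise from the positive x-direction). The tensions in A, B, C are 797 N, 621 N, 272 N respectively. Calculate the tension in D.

Resolve: ΣF_x = 797 cos 197° + 621 cos 139° + 272 cos 169.5° + T_D cos 316° + T_E cos 118° = 0.
        ΣF_y = 797 sin 197° + 621 sin 139° + 272 sin 169.5° + T_D sin 316° + T_E sin 118° = 0.
The known terms sum to (-1498, 224) N, so 0.7193 T_D − 0.4695 T_E = 1498 and -0.6947 T_D + 0.8829 T_E = -224.
Solving simultaneously: T_D = 3941 N, T_E = 2847 N.

T_D ≈ 3940 N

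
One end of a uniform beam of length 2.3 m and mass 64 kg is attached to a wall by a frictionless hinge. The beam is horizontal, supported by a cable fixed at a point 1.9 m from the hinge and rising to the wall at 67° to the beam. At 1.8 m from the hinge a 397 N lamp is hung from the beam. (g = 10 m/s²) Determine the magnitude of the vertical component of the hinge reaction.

Take torques about the hinge: T sin 67° · 1.9 = 64×10×1.15 + 397×1.8 = 1450.6 N·m.
So T = 1450.6 / (0.9205 × 1.9) = 829.41 N.
ΣF_y = 0: H_y = (64×10 + 397) − T sin 67° = 1037 − 763.47 = 273.53 N.

|H_y| ≈ 274 N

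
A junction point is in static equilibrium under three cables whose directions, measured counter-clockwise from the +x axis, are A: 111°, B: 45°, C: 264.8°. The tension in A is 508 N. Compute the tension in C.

T_C ≈ 725 N

Resolve: ΣF_x = 508 cos 111° + T_B cos 45° + T_C cos 264.8° = 0.
        ΣF_y = 508 sin 111° + T_B sin 45° + T_C sin 264.8° = 0.
The known terms sum to (-182.1, 474.3) N, so 0.7071 T_B − 0.0906 T_C = 182.1 and 0.7071 T_B − 0.9959 T_C = -474.3.
Solving simultaneously: T_B = 350.4 N, T_C = 725 N.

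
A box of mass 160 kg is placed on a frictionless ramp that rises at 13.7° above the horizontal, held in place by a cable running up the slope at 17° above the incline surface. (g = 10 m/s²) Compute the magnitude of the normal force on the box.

Take axes along and perpendicular to the incline. Weight components: W sin 13.7° = 378.9 N down-slope, W cos 13.7° = 1554 N into the surface.
Along incline: T cos 17° = W sin 13.7° → T = 396.3 N.
Perpendicular: N = W cos 13.7° − T sin 17° = 1439 N.

N ≈ 1440 N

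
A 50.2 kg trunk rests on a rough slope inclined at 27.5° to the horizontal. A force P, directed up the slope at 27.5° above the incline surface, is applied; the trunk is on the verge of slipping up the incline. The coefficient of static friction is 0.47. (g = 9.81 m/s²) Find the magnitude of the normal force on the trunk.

N ≈ 256 N

On the verge of sliding up the incline, friction equals μN and acts down the slope.
Perpendicular: N + P sin 27.5° = W cos 27.5° = 436.8 N.
Along incline: P cos 27.5° = W sin 27.5° + μN  with W sin 27.5° = 227.4 N.
Solving the pair for P and N: P = 391.9 N, N = 255.8 N (and f = μN = 120.2 N).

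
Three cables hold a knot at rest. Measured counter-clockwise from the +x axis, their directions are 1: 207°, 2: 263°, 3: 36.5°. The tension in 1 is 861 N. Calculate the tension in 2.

Resolve: ΣF_x = 861 cos 207° + T_2 cos 263° + T_3 cos 36.5° = 0.
        ΣF_y = 861 sin 207° + T_2 sin 263° + T_3 sin 36.5° = 0.
The known terms sum to (-767.2, -390.9) N, so -0.1219 T_2 + 0.8039 T_3 = 767.2 and -0.9925 T_2 + 0.5948 T_3 = 390.9.
Solving simultaneously: T_2 = 195.9 N, T_3 = 984 N.

T_2 ≈ 196 N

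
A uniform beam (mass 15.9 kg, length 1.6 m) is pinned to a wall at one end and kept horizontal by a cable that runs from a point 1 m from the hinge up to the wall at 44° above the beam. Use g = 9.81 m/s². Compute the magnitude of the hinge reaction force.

Take torques about the hinge: T sin 44° · 1 = 15.9×9.81×0.8 = 124.78 N·m.
So T = 124.78 / (0.6947 × 1) = 179.63 N.
ΣF_x = 0: H_x = T cos 44° = 129.22 N.
ΣF_y = 0: H_y = (15.9×9.81) − T sin 44° = 155.98 − 124.78 = 31.196 N.
|H| = √(H_x² + H_y²) = √((129.22)² + (31.196)²) = 132.93 N.

|H| ≈ 133 N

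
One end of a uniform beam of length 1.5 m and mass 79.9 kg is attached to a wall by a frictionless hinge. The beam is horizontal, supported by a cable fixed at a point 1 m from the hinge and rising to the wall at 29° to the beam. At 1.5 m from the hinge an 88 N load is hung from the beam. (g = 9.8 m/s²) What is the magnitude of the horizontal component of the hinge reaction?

H_x ≈ 1300 N

Take torques about the hinge: T sin 29° · 1 = 79.9×9.8×0.75 + 88×1.5 = 719.27 N·m.
So T = 719.27 / (0.4848 × 1) = 1483.6 N.
ΣF_x = 0: H_x = T cos 29° = 1297.6 N.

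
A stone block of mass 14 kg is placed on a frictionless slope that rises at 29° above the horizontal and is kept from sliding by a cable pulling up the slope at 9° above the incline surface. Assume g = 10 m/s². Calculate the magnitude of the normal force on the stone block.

N ≈ 112 N

Take axes along and perpendicular to the incline. Weight components: W sin 29° = 67.87 N down-slope, W cos 29° = 122.4 N into the surface.
Along incline: T cos 9° = W sin 29° → T = 68.72 N.
Perpendicular: N = W cos 29° − T sin 9° = 111.7 N.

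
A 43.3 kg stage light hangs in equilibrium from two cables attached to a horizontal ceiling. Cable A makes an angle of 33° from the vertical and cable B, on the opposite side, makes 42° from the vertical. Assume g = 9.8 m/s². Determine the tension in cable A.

T_A ≈ 294 N

Angles from the horizontal: cable A is 90° − 33° = 57°, cable B is 90° − 42° = 48°.
Weight W = 43.3 × 9.8 = 424.3 N acts straight down.
Horizontal: T_A cos 57° = T_B cos 48°  →  T_B = 0.814 T_A.
Vertical: T_A sin 57° + T_B sin 48° = 424.3.
Substituting the horizontal relation into the vertical equation gives 1.444 T_A = 424.3, so T_A = 294 N.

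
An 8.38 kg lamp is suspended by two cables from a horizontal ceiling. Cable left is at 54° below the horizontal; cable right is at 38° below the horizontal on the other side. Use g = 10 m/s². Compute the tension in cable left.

Weight W = 8.38 × 10 = 83.8 N acts straight down.
Horizontal: T_left cos 54° = T_right cos 38°  →  T_right = 0.7459 T_left.
Vertical: T_left sin 54° + T_right sin 38° = 83.8.
Substituting the horizontal relation into the vertical equation gives 1.268 T_left = 83.8, so T_left = 66.08 N.

T_left ≈ 66.1 N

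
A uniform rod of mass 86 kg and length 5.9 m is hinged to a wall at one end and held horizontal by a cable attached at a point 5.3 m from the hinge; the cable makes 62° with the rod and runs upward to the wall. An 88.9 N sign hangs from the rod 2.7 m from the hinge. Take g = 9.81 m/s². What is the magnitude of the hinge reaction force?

Take torques about the hinge: T sin 62° · 5.3 = 86×9.81×2.95 + 88.9×2.7 = 2728.8 N·m.
So T = 2728.8 / (0.8829 × 5.3) = 583.13 N.
ΣF_x = 0: H_x = T cos 62° = 273.76 N.
ΣF_y = 0: H_y = (86×9.81 + 88.9) − T sin 62° = 932.56 − 514.87 = 417.69 N.
|H| = √(H_x² + H_y²) = √((273.76)² + (417.69)²) = 499.41 N.

|H| ≈ 499 N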